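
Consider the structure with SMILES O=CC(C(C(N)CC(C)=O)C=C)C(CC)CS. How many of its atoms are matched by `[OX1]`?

The query [OX1] means: aliphatic oxygen with one total connection — typically a carbonyl =O or an oxide.
Check the 17 heavy atoms by environment: 9× C (X4) → no; 1× N (X3) → no; 4× C (X3) → no; 2× O (X1) → match; 1× S (X2) → no.
That gives 2 matching atoms.

2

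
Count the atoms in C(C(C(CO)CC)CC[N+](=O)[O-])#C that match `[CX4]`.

Check the 13 heavy atoms by environment: 7× C (X4) → match; 1× O (X2) → no; 2× C (X2) → no; 1× N (charge +1, X3) → no; 1× O (charge -1, X1) → no; 1× O (X1) → no.
That gives 7 matching atoms.

7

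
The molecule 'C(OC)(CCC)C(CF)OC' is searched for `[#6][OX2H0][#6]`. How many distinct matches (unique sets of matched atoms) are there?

2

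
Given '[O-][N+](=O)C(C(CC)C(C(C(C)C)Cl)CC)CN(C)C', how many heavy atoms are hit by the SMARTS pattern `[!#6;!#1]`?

5

The query [!#6;!#1] means: not carbon and not hydrogen — any heteroatom.
Check the 19 heavy atoms by environment: 14× C → no; 1× Cl → match; 1× N → match; 1× N (charge +1) → match; 1× O (charge -1) → match; 1× O → match.
Summing the matching environments: 1 + 1 + 1 + 1 + 1 = 5 matching atoms.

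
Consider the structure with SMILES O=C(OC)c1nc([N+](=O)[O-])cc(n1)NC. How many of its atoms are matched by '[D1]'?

The query [D1] means: atom with exactly one heavy-atom neighbour (degree 1).
Check the 15 heavy atoms by environment: 2× n (aromatic, D2) → no; 3× c (aromatic, D3) → no; 1× c (aromatic, D2) → no; 1× N (charge +1, D3) → no; 1× O (charge -1, D1) → match; 2× O (D1) → match; 1× N (D2) → no; 2× C (D1) → match; 1× C (D3) → no; 1× O (D2) → no.
Summing the matching environments: 1 + 2 + 2 = 5 matching atoms.

5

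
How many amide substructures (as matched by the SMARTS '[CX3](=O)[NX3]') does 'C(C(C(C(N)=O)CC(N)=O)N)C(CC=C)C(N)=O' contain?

[CX3](=O)[NX3] is the SMARTS for an amide: a carbonyl carbon bonded to a trivalent nitrogen.
The molecule carries 3 separate instances of a primary amide (-C(=O)NH2) meeting every constraint; each maps to a distinct set of atoms, giving 3 matches.

3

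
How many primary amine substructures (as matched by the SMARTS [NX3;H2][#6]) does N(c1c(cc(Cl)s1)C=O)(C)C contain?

0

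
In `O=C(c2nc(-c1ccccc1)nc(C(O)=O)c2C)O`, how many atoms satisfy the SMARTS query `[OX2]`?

2

The query [OX2] means: aliphatic oxygen with two total connections — ether, hydroxyl, or ester single-bond O.
Check the 19 heavy atoms by environment: 2× n (aromatic, X2) → no; 10× c (aromatic, X3) → no; 2× C (X3) → no; 2× O (X1) → no; 2× O (X2) → match; 1× C (X4) → no.
That gives 2 matching atoms.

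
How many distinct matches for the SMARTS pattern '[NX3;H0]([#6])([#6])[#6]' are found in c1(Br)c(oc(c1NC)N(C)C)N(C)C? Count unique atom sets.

2

[NX3;H0]([#6])([#6])[#6] is the SMARTS for a tertiary amine: a trivalent nitrogen with no H, bonded to three carbons.
The molecule carries 2 separate instances of a dimethylamino group (-N(CH3)2) meeting every constraint; each maps to a distinct set of atoms, giving 2 matches.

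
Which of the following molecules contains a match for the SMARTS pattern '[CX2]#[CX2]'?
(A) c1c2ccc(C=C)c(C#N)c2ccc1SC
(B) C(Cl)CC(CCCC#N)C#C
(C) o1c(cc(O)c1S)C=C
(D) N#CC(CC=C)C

[CX2]#[CX2] describes a carbon-carbon triple bond (an alkyne).
(A) has a vinyl group (-CH=CH2) but the C=C is a double bond; both carbons are CX3, not CX2.
(B) contains an ethynyl group (-C#CH), which satisfies every atom and bond constraint.
(C) has a vinyl group (-CH=CH2) but the C=C is a double bond; both carbons are CX3, not CX2.
(D) has a nitrile (-C#N) but the triple bond is C#N, not C#C.
So the answer is (B).

B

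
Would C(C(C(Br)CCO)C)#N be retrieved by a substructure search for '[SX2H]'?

The pattern [SX2H] describes an aliphatic sulfur with two connections, one being H — a thiol.
The closest candidate here is a hydroxyl group (-OH), but it is an -OH, not an -SH. No other fragment satisfies the full query, so there is no match.

No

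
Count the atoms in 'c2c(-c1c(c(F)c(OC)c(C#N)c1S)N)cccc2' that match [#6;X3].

12

Check the 19 heavy atoms by environment: 12× c (aromatic, X3) → match; 1× C (X2) → no; 1× N (X1) → no; 1× F (X1) → no; 1× S (X2) → no; 1× O (X2) → no; 1× C (X4) → no; 1× N (X3) → no.
That gives 12 matching atoms.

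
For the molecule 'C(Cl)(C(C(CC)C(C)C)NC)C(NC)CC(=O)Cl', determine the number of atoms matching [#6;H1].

The query [#6;H1] means: any carbon bearing exactly one hydrogen.
Check the 18 heavy atoms by environment: 2× C (H2) → no; 5× C (H1) → match; 5× C (H3) → no; 2× N (H1) → no; 1× C (H0) → no; 1× O (H0) → no; 2× Cl (H0) → no.
That gives 5 matching atoms.

5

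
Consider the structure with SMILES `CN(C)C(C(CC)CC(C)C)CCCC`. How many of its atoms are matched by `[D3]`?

4

The query [D3] means: atom with exactly three heavy-atom neighbours.
Check the 15 heavy atoms by environment: 5× C (D2) → no; 3× C (D3) → match; 6× C (D1) → no; 1× N (D3) → match.
Summing the matching environments: 3 + 1 = 4 matching atoms.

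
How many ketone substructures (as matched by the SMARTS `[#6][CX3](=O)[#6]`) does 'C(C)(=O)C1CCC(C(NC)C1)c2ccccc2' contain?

1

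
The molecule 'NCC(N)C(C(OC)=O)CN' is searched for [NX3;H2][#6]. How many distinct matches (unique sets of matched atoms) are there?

3

[NX3;H2][#6] is the SMARTS for a primary amine: a trivalent nitrogen with two H attached to carbon.
The molecule carries 3 separate instances of a primary amino group (-NH2) meeting every constraint; each maps to a distinct set of atoms, giving 3 matches.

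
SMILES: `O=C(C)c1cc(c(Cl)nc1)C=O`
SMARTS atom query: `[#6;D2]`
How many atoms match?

The query [#6;D2] means: any carbon bonded to exactly two heavy atoms.
Check the 12 heavy atoms by environment: 1× n (aromatic, D2) → no; 3× c (aromatic, D3) → no; 2× c (aromatic, D2) → match; 1× C (D2) → match; 2× O (D1) → no; 1× C (D3) → no; 1× C (D1) → no; 1× Cl (D1) → no.
Summing the matching environments: 2 + 1 = 3 matching atoms.

3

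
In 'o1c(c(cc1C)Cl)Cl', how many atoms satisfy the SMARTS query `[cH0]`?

3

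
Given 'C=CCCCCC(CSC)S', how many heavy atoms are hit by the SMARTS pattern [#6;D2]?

6

The query [#6;D2] means: any carbon bonded to exactly two heavy atoms.
Check the 11 heavy atoms by environment: 6× C (D2) → match; 1× C (D3) → no; 2× C (D1) → no; 1× S (D2) → no; 1× S (D1) → no.
That gives 6 matching atoms.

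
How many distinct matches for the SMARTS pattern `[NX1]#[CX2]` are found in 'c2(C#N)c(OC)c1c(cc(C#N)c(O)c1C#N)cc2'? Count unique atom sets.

3

[NX1]#[CX2] is the SMARTS for a nitrile: a nitrogen triple-bonded to a two-connected carbon.
The molecule carries 3 separate instances of a nitrile (-C#N) meeting every constraint; each maps to a distinct set of atoms, giving 3 matches.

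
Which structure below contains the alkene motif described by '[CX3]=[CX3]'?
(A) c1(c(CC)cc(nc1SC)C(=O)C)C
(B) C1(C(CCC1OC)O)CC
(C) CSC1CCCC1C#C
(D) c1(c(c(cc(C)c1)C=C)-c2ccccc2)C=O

[CX3]=[CX3] describes a non-aromatic C=C double bond between two sp2 carbons (an alkene).
(A) has an ethyl group (-CH2CH3) but its C-C bond is a single bond between CX4 carbons, not CX3=CX3.
(B) has an ethyl group (-CH2CH3) but its C-C bond is a single bond between CX4 carbons, not CX3=CX3.
(C) has an ethynyl group (-C#CH) but the C-C bond is a triple bond, not a double bond.
(D) contains a vinyl group (-CH=CH2), which satisfies every atom and bond constraint.
So the answer is (D).

D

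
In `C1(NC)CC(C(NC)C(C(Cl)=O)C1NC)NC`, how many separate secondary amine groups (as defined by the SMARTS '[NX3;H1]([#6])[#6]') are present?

[NX3;H1]([#6])[#6] is the SMARTS for a secondary amine: a trivalent nitrogen with one H, bonded to two carbons.
The molecule carries 4 separate instances of an N-methylamino group (-NHCH3) meeting every constraint; each maps to a distinct set of atoms, giving 4 matches.

4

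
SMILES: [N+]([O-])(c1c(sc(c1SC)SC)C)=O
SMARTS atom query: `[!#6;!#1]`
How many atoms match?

6

The query [!#6;!#1] means: not carbon and not hydrogen — any heteroatom.
Check the 13 heavy atoms by environment: 1× s (aromatic) → match; 4× c (aromatic) → no; 2× S → match; 3× C → no; 1× N (charge +1) → match; 1× O (charge -1) → match; 1× O → match.
Summing the matching environments: 1 + 2 + 1 + 1 + 1 = 6 matching atoms.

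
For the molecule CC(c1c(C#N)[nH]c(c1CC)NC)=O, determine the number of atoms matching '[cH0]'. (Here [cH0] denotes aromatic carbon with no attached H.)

The query [cH0] means: aromatic carbon with no attached hydrogen (substituted or ring-fusion).
Check the 14 heavy atoms by environment: 1× n (aromatic, H1) → no; 4× c (aromatic, H0) → match; 2× C (H0) → no; 1× N (H0) → no; 1× C (H2) → no; 3× C (H3) → no; 1× N (H1) → no; 1× O (H0) → no.
That gives 4 matching atoms.

4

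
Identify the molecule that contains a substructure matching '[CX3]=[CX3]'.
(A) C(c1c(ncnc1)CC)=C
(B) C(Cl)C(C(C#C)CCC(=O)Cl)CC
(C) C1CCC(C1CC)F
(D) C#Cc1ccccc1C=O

A

[CX3]=[CX3] describes a non-aromatic C=C double bond between two sp2 carbons (an alkene).
(A) contains a vinyl group (-CH=CH2), which satisfies every atom and bond constraint.
(B) has an ethyl group (-CH2CH3) but its C-C bond is a single bond between CX4 carbons, not CX3=CX3.
(C) has an ethyl group (-CH2CH3) but its C-C bond is a single bond between CX4 carbons, not CX3=CX3.
(D) has an ethynyl group (-C#CH) but the C-C bond is a triple bond, not a double bond.
So the answer is (A).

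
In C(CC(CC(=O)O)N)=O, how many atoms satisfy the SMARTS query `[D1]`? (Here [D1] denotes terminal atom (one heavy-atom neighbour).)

4

The query [D1] means: atom with exactly one heavy-atom neighbour (degree 1).
Check the 9 heavy atoms by environment: 3× C (D2) → no; 2× C (D3) → no; 3× O (D1) → match; 1× N (D1) → match.
Summing the matching environments: 3 + 1 = 4 matching atoms.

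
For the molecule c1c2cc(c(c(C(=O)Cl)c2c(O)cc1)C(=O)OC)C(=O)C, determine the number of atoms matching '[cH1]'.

Check the 21 heavy atoms by environment: 6× c (aromatic, H0) → no; 4× c (aromatic, H1) → match; 3× C (H0) → no; 4× O (H0) → no; 1× Cl (H0) → no; 1× O (H1) → no; 2× C (H3) → no.
That gives 4 matching atoms.

4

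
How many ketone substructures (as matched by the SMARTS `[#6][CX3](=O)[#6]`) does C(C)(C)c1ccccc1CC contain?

[#6][CX3](=O)[#6] is the SMARTS for a ketone: a carbonyl carbon (no H) flanked by two carbons.
No fragment in the molecule satisfies every constraint, giving 0 matches.

0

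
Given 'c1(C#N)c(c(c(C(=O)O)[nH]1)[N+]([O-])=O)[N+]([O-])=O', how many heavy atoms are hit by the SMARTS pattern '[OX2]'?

1

Check the 16 heavy atoms by environment: 1× n (aromatic, X3) → no; 4× c (aromatic, X3) → no; 1× C (X3) → no; 3× O (X1) → no; 1× O (X2) → match; 1× C (X2) → no; 1× N (X1) → no; 2× N (charge +1, X3) → no; 2× O (charge -1, X1) → no.
That gives 1 matching atom.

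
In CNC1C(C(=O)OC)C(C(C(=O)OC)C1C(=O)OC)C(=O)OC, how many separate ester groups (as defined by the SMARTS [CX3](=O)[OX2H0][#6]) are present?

[CX3](=O)[OX2H0][#6] is the SMARTS for an ester: a carbonyl carbon bonded to an oxygen that is itself bonded to carbon (no H on that O).
The molecule carries 4 separate instances of a methyl-ester group (-C(=O)OCH3) meeting every constraint; each maps to a distinct set of atoms, giving 4 matches.

4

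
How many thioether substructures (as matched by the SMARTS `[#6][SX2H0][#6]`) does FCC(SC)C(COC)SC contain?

2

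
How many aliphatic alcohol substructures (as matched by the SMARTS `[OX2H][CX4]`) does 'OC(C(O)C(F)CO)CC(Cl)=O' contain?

3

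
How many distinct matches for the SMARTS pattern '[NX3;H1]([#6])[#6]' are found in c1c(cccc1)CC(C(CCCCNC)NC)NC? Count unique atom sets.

3

[NX3;H1]([#6])[#6] is the SMARTS for a secondary amine: a trivalent nitrogen with one H, bonded to two carbons.
The molecule carries 3 separate instances of an N-methylamino group (-NHCH3) meeting every constraint; each maps to a distinct set of atoms, giving 3 matches.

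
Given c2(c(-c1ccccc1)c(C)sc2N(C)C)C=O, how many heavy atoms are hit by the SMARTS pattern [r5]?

5

The query [r5] means: r5 matches atoms in a five-membered ring.
Check the 17 heavy atoms by environment: 1× s (aromatic, in 5-ring) → match; 4× c (aromatic, in 5-ring) → match; 6× c (aromatic, in 6-ring) → no; 4× C (acyclic) → no; 1× O (acyclic) → no; 1× N (acyclic) → no.
Summing the matching environments: 1 + 4 = 5 matching atoms.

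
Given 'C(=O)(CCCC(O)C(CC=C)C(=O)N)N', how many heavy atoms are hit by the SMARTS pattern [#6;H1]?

The query [#6;H1] means: any carbon bearing exactly one hydrogen.
Check the 15 heavy atoms by environment: 5× C (H2) → no; 3× C (H1) → match; 1× O (H1) → no; 2× C (H0) → no; 2× O (H0) → no; 2× N (H2) → no.
That gives 3 matching atoms.

3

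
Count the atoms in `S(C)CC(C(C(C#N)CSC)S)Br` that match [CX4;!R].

7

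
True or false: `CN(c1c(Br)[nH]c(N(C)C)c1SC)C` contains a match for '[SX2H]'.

False

The pattern [SX2H] describes an aliphatic sulfur with two connections, one being H — a thiol.
The closest candidate here is a methylthio ether (-SCH3), but the sulfur has H0 (bonded to two carbons), not H1. No other fragment satisfies the full query, so there is no match.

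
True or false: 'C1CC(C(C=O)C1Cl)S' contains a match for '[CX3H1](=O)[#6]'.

The pattern [CX3H1](=O)[#6] describes an sp2 carbon with one H, double-bonded to O and single-bonded to carbon — an aldehyde.
The molecule carries an aldehyde (-CHO), whose atoms satisfy every constraint of the query, so the pattern matches.

True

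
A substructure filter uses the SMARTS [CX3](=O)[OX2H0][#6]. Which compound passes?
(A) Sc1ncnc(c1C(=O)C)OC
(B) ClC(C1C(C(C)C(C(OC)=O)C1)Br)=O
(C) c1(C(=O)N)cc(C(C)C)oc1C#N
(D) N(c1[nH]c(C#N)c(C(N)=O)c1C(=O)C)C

B

[CX3](=O)[OX2H0][#6] describes a carbonyl carbon bonded to an oxygen that is itself bonded to carbon (no H on that O) (an ester).
(A) has a methoxy ether (-OCH3) but the ether oxygen is not adjacent to a C=O carbon.
(B) contains a methyl-ester group (-C(=O)OCH3), which satisfies every atom and bond constraint.
(C) has a primary amide (-C(=O)NH2) but the carbonyl is bonded to N, not to an O-C linkage.
(D) has a primary amide (-C(=O)NH2) but the carbonyl is bonded to N, not to an O-C linkage.
So the answer is (B).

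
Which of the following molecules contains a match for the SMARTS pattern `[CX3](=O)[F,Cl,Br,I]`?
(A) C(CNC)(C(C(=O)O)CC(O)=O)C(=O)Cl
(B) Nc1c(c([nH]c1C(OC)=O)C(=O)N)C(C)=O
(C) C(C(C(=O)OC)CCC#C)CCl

A

[CX3](=O)[F,Cl,Br,I] describes a carbonyl carbon bonded to a halogen (an acyl halide).
(A) contains an acyl chloride (-C(=O)Cl), which satisfies every atom and bond constraint.
(B) has a methyl-ester group (-C(=O)OCH3) but the carbonyl is bonded to -O-C, not to a halogen.
(C) has a chloro substituent but the Cl is not on a carbonyl carbon.
So the answer is (A).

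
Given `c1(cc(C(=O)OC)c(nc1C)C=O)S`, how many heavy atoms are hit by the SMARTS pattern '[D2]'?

The query [D2] means: atom with exactly two heavy-atom neighbours.
Check the 14 heavy atoms by environment: 1× n (aromatic, D2) → match; 4× c (aromatic, D3) → no; 1× c (aromatic, D2) → match; 1× C (D3) → no; 2× O (D1) → no; 1× O (D2) → match; 2× C (D1) → no; 1× S (D1) → no; 1× C (D2) → match.
Summing the matching environments: 1 + 1 + 1 + 1 = 4 matching atoms.

4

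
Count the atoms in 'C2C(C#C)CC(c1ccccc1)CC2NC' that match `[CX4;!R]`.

1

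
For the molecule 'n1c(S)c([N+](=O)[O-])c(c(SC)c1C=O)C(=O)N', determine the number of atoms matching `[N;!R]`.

2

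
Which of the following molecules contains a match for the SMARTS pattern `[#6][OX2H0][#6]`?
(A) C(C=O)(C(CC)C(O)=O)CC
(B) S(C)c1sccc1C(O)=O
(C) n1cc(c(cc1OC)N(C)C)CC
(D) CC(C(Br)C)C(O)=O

C

[#6][OX2H0][#6] describes an aliphatic oxygen bridging two carbons with no H on the oxygen (an ether).
(A) has a carboxylic acid group (-C(=O)OH) but the -OH oxygen has H1; the =O is OX1, not OX2.
(B) has a carboxylic acid group (-C(=O)OH) but the -OH oxygen has H1; the =O is OX1, not OX2.
(C) contains a methoxy ether (-OCH3), which satisfies every atom and bond constraint.
(D) has a carboxylic acid group (-C(=O)OH) but the -OH oxygen has H1; the =O is OX1, not OX2.
So the answer is (C).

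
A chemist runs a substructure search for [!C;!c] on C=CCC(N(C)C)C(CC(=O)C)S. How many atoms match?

The query [!C;!c] means: neither aliphatic nor aromatic carbon — same as [!#6].
Check the 13 heavy atoms by environment: 10× C → no; 1× N → match; 1× S → match; 1× O → match.
Summing the matching environments: 1 + 1 + 1 = 3 matching atoms.

3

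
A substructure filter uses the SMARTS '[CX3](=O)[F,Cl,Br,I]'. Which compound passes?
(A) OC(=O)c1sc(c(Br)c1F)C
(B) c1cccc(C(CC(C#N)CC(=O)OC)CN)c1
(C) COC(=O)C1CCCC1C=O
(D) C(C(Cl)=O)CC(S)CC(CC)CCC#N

[CX3](=O)[F,Cl,Br,I] describes a carbonyl carbon bonded to a halogen (an acyl halide).
(A) has a carboxylic acid group (-C(=O)OH) but the carbonyl is bonded to -OH, not to a halogen.
(B) has a methyl-ester group (-C(=O)OCH3) but the carbonyl is bonded to -O-C, not to a halogen.
(C) has a methyl-ester group (-C(=O)OCH3) but the carbonyl is bonded to -O-C, not to a halogen.
(D) contains an acyl chloride (-C(=O)Cl), which satisfies every atom and bond constraint.
So the answer is (D).

D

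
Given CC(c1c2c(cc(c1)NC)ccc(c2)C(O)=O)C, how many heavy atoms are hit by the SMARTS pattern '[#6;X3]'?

11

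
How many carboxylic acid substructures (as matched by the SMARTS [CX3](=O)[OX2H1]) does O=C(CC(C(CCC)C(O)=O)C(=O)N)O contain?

[CX3](=O)[OX2H1] is the SMARTS for a carboxylic acid: an sp2 carbon double-bonded to O and single-bonded to an -OH oxygen.
The molecule carries 2 separate instances of a carboxylic acid group (-C(=O)OH) meeting every constraint; each maps to a distinct set of atoms, giving 2 matches.

2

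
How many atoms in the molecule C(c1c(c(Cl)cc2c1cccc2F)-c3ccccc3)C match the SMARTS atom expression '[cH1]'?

9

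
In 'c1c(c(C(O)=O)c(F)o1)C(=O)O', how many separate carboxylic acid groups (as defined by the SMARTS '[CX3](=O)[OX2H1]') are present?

[CX3](=O)[OX2H1] is the SMARTS for a carboxylic acid: an sp2 carbon double-bonded to O and single-bonded to an -OH oxygen.
The molecule carries 2 separate instances of a carboxylic acid group (-C(=O)OH) meeting every constraint; each maps to a distinct set of atoms, giving 2 matches.

2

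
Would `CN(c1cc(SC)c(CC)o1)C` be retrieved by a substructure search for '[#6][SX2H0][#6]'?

Yes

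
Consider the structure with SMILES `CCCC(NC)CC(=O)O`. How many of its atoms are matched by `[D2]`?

4

Check the 10 heavy atoms by environment: 3× C (D2) → match; 2× C (D3) → no; 1× N (D2) → match; 2× C (D1) → no; 2× O (D1) → no.
Summing the matching environments: 3 + 1 = 4 matching atoms.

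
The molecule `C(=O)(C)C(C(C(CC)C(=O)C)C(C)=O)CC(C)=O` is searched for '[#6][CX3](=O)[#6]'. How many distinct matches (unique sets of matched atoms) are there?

4

[#6][CX3](=O)[#6] is the SMARTS for a ketone: a carbonyl carbon (no H) flanked by two carbons.
The molecule carries 4 separate instances of an acetyl/ketone group (-C(=O)CH3) meeting every constraint; each maps to a distinct set of atoms, giving 4 matches.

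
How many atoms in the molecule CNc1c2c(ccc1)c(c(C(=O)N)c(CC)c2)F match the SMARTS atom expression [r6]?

10

Check the 18 heavy atoms by environment: 10× c (aromatic, in 6-ring) → match; 2× N (acyclic) → no; 4× C (acyclic) → no; 1× O (acyclic) → no; 1× F (acyclic) → no.
That gives 10 matching atoms.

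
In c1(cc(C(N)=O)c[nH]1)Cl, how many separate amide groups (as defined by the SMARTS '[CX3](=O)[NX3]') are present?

1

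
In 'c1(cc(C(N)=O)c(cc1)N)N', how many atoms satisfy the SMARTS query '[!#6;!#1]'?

4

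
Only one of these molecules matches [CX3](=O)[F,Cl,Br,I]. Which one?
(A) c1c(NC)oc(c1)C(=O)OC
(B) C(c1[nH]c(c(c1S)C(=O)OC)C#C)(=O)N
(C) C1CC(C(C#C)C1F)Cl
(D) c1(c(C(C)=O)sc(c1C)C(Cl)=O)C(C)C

D

[CX3](=O)[F,Cl,Br,I] describes a carbonyl carbon bonded to a halogen (an acyl halide).
(A) has a methyl-ester group (-C(=O)OCH3) but the carbonyl is bonded to -O-C, not to a halogen.
(B) has a methyl-ester group (-C(=O)OCH3) but the carbonyl is bonded to -O-C, not to a halogen.
(C) has a chloro substituent but the Cl is not on a carbonyl carbon.
(D) contains an acyl chloride (-C(=O)Cl), which satisfies every atom and bond constraint.
So the answer is (D).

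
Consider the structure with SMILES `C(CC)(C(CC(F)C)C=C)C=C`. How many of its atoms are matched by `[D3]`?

3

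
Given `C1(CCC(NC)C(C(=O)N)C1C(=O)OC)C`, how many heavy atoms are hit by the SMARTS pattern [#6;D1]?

The query [#6;D1] means: carbon bonded to exactly one heavy atom.
Check the 16 heavy atoms by environment: 6× C (D3) → no; 2× C (D2) → no; 3× C (D1) → match; 1× N (D2) → no; 2× O (D1) → no; 1× O (D2) → no; 1× N (D1) → no.
That gives 3 matching atoms.

3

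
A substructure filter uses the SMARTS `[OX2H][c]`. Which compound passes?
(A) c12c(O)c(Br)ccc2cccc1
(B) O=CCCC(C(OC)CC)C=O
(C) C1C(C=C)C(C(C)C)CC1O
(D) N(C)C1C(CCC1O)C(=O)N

[OX2H][c] describes a hydroxyl oxygen attached to an aromatic carbon (a phenol).
(A) contains a hydroxyl group (-OH), which satisfies every atom and bond constraint.
(B) has a methoxy ether (-OCH3) but the oxygen has H0, not H1.
(C) has a hydroxyl group (-OH) but the -OH is on an aliphatic carbon, not an aromatic c.
(D) has a hydroxyl group (-OH) but the -OH is on an aliphatic carbon, not an aromatic c.
So the answer is (A).

A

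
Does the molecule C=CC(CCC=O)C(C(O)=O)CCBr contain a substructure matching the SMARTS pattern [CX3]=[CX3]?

The pattern [CX3]=[CX3] describes a non-aromatic C=C double bond between two sp2 carbons — an alkene.
The molecule carries a vinyl group (-CH=CH2), whose atoms satisfy every constraint of the query, so the pattern matches.

Yes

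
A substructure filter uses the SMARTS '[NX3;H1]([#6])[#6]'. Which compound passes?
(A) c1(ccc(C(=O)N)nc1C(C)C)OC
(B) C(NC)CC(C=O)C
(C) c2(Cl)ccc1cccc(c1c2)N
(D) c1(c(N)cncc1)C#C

[NX3;H1]([#6])[#6] describes a trivalent nitrogen with one H, bonded to two carbons (a secondary amine).
(A) has a primary amide (-C(=O)NH2) but the -C(=O)NH2 nitrogen has H2, not H1.
(B) contains an N-methylamino group (-NHCH3), which satisfies every atom and bond constraint.
(C) has a primary amino group (-NH2) but the nitrogen has H2 and only one carbon neighbour.
(D) has a primary amino group (-NH2) but the nitrogen has H2 and only one carbon neighbour.
So the answer is (B).

B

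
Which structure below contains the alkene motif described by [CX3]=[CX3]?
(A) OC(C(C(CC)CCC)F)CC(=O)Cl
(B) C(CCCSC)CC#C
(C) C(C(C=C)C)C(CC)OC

[CX3]=[CX3] describes a non-aromatic C=C double bond between two sp2 carbons (an alkene).
(A) has an ethyl group (-CH2CH3) but its C-C bond is a single bond between CX4 carbons, not CX3=CX3.
(B) has an ethynyl group (-C#CH) but the C-C bond is a triple bond, not a double bond.
(C) contains a vinyl group (-CH=CH2), which satisfies every atom and bond constraint.
So the answer is (C).

C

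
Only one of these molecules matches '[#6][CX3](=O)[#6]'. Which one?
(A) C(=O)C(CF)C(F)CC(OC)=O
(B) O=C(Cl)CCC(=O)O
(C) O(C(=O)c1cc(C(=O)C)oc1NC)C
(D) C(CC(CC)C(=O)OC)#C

C

[#6][CX3](=O)[#6] describes a carbonyl carbon (no H) flanked by two carbons (a ketone).
(A) has a methyl-ester group (-C(=O)OCH3) but one neighbour of the carbonyl carbon is O, not C.
(B) has a carboxylic acid group (-C(=O)OH) but one neighbour of the carbonyl carbon is O, not C.
(C) contains an acetyl/ketone group (-C(=O)CH3), which satisfies every atom and bond constraint.
(D) has a methyl-ester group (-C(=O)OCH3) but one neighbour of the carbonyl carbon is O, not C.
So the answer is (C).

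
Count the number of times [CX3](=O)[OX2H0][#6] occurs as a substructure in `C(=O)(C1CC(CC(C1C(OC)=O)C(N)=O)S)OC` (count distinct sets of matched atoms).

[CX3](=O)[OX2H0][#6] is the SMARTS for an ester: a carbonyl carbon bonded to an oxygen that is itself bonded to carbon (no H on that O).
The molecule carries 2 separate instances of a methyl-ester group (-C(=O)OCH3) meeting every constraint; each maps to a distinct set of atoms, giving 2 matches.

2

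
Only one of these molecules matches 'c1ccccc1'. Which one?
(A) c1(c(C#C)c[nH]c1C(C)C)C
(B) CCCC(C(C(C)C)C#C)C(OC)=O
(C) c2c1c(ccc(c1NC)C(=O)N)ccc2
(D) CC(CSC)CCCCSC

C

c1ccccc1 describes six aromatic carbons in a ring (a benzene ring).
(A) has a methyl group (-CH3) but no six-membered all-carbon aromatic ring is present.
(B) has a methyl group (-CH3) but no six-membered all-carbon aromatic ring is present.
(C) contains the required atom environment, so the pattern matches.
(D) has a methyl group (-CH3) but no six-membered all-carbon aromatic ring is present.
So the answer is (C).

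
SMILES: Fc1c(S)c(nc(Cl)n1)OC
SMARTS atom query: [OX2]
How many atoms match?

1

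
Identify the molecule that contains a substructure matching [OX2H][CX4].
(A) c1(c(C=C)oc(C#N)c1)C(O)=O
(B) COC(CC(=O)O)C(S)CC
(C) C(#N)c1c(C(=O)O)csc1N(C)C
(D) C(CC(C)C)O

D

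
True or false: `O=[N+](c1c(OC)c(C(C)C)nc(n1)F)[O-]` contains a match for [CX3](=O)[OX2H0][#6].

False

The pattern [CX3](=O)[OX2H0][#6] describes a carbonyl carbon bonded to an oxygen that is itself bonded to carbon (no H on that O) — an ester.
The closest candidate here is a methoxy ether (-OCH3), but the ether oxygen is not adjacent to a C=O carbon. No other fragment satisfies the full query, so there is no match.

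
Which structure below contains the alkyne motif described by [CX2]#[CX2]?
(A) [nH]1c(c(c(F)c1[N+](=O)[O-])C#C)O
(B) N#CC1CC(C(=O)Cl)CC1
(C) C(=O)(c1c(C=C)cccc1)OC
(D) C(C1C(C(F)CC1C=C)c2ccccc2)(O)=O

A

[CX2]#[CX2] describes a carbon-carbon triple bond (an alkyne).
(A) contains an ethynyl group (-C#CH), which satisfies every atom and bond constraint.
(B) has a nitrile (-C#N) but the triple bond is C#N, not C#C.
(C) has a vinyl group (-CH=CH2) but the C=C is a double bond; both carbons are CX3, not CX2.
(D) has a vinyl group (-CH=CH2) but the C=C is a double bond; both carbons are CX3, not CX2.
So the answer is (A).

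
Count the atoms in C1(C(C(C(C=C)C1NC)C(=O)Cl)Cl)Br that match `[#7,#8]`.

The query [#7,#8] means: nitrogen or oxygen (comma = OR).
Check the 14 heavy atoms by environment: 9× C → no; 1× Br → no; 2× Cl → no; 1× N → match; 1× O → match.
Summing the matching environments: 1 + 1 = 2 matching atoms.

2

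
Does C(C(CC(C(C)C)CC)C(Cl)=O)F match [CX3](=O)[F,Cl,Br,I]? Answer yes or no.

Yes

The pattern [CX3](=O)[F,Cl,Br,I] describes a carbonyl carbon bonded to a halogen — an acyl halide.
The molecule carries an acyl chloride (-C(=O)Cl), whose atoms satisfy every constraint of the query, so the pattern matches.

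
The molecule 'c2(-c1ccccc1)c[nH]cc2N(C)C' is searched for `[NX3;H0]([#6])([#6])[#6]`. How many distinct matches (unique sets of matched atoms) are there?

1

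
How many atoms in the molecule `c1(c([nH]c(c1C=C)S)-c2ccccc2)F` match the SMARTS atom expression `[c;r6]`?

Check the 15 heavy atoms by environment: 1× n (aromatic, in 5-ring) → no; 4× c (aromatic, in 5-ring) → no; 2× C (acyclic) → no; 6× c (aromatic, in 6-ring) → match; 1× F (acyclic) → no; 1× S (acyclic) → no.
That gives 6 matching atoms.

6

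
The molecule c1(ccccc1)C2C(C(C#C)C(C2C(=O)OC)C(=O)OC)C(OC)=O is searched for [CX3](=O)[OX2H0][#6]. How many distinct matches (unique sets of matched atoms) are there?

[CX3](=O)[OX2H0][#6] is the SMARTS for an ester: a carbonyl carbon bonded to an oxygen that is itself bonded to carbon (no H on that O).
The molecule carries 3 separate instances of a methyl-ester group (-C(=O)OCH3) meeting every constraint; each maps to a distinct set of atoms, giving 3 matches.

3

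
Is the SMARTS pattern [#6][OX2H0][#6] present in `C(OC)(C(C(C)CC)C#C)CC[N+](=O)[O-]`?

Yes

The pattern [#6][OX2H0][#6] describes an aliphatic oxygen bridging two carbons with no H on the oxygen — an ether.
The molecule carries a methoxy ether (-OCH3), whose atoms satisfy every constraint of the query, so the pattern matches.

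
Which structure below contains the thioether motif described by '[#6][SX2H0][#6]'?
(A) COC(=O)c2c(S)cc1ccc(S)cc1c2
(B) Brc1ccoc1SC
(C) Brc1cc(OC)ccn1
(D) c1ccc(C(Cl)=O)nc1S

B

[#6][SX2H0][#6] describes an aliphatic sulfur bridging two carbons with no H on the sulfur (a thioether).
(A) has a thiol (-SH) but the sulfur has H1, not H0 bridging two carbons.
(B) contains a methylthio ether (-SCH3), which satisfies every atom and bond constraint.
(C) has a methoxy ether (-OCH3) but the bridging atom is O, not S.
(D) has a thiol (-SH) but the sulfur has H1, not H0 bridging two carbons.
So the answer is (B).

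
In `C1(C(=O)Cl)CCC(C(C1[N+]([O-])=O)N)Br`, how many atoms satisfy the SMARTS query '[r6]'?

6

Check the 14 heavy atoms by environment: 6× C (in 6-ring) → match; 1× N (charge +1, acyclic) → no; 1× O (charge -1, acyclic) → no; 2× O (acyclic) → no; 1× C (acyclic) → no; 1× Cl (acyclic) → no; 1× N (acyclic) → no; 1× Br (acyclic) → no.
That gives 6 matching atoms.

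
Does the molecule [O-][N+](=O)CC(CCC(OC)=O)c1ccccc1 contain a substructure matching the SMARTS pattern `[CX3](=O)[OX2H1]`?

No

The pattern [CX3](=O)[OX2H1] describes an sp2 carbon double-bonded to O and single-bonded to an -OH oxygen — a carboxylic acid.
The closest candidate here is a methyl-ester group (-C(=O)OCH3), but the singly-bonded O has no H (OX2H0, not OX2H1). No other fragment satisfies the full query, so there is no match.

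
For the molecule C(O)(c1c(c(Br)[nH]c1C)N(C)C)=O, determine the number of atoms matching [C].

4

Check the 13 heavy atoms by environment: 1× n (aromatic) → no; 4× c (aromatic) → no; 4× C → match; 1× Br → no; 1× N → no; 2× O → no.
That gives 4 matching atoms.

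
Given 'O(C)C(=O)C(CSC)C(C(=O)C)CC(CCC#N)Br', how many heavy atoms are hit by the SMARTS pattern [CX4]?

10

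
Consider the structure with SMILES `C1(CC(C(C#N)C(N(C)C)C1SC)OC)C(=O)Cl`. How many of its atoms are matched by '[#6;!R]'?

6

The query [#6;!R] means: carbon not in any ring.
Check the 18 heavy atoms by environment: 6× C (in 6-ring) → no; 6× C (acyclic) → match; 2× N (acyclic) → no; 2× O (acyclic) → no; 1× Cl (acyclic) → no; 1× S (acyclic) → no.
That gives 6 matching atoms.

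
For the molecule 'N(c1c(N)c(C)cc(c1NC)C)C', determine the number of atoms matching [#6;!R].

4

The query [#6;!R] means: carbon not in any ring.
Check the 13 heavy atoms by environment: 6× c (aromatic, in 6-ring) → no; 4× C (acyclic) → match; 3× N (acyclic) → no.
That gives 4 matching atoms.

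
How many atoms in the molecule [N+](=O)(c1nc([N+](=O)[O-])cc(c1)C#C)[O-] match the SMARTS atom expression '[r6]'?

Check the 14 heavy atoms by environment: 1× n (aromatic, in 6-ring) → match; 5× c (aromatic, in 6-ring) → match; 2× N (charge +1, acyclic) → no; 2× O (charge -1, acyclic) → no; 2× O (acyclic) → no; 2× C (acyclic) → no.
Summing the matching environments: 1 + 5 = 6 matching atoms.

6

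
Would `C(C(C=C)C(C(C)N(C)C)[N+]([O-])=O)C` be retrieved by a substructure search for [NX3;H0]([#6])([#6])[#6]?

Yes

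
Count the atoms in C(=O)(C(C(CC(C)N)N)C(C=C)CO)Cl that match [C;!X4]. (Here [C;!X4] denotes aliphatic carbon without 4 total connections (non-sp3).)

The query [C;!X4] means: aliphatic carbon that does not have four total connections.
Check the 15 heavy atoms by environment: 7× C (X4) → no; 2× N (X3) → no; 1× O (X2) → no; 3× C (X3) → match; 1× O (X1) → no; 1× Cl (X1) → no.
That gives 3 matching atoms.

3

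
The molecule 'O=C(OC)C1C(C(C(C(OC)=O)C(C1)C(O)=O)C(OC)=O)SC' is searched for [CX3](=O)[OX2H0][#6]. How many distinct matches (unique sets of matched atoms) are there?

3

[CX3](=O)[OX2H0][#6] is the SMARTS for an ester: a carbonyl carbon bonded to an oxygen that is itself bonded to carbon (no H on that O).
The molecule carries 3 separate instances of a methyl-ester group (-C(=O)OCH3) meeting every constraint; each maps to a distinct set of atoms, giving 3 matches.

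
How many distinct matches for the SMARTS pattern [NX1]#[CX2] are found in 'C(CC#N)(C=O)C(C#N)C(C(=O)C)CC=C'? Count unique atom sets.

[NX1]#[CX2] is the SMARTS for a nitrile: a nitrogen triple-bonded to a two-connected carbon.
The molecule carries 2 separate instances of a nitrile (-C#N) meeting every constraint; each maps to a distinct set of atoms, giving 2 matches.

2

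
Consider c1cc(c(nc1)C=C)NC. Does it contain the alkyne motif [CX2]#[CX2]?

No

The pattern [CX2]#[CX2] describes a carbon-carbon triple bond — an alkyne.
The closest candidate here is a vinyl group (-CH=CH2), but the C=C is a double bond; both carbons are CX3, not CX2. No other fragment satisfies the full query, so there is no match.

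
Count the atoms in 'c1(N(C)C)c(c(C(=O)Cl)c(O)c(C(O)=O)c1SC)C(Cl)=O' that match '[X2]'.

The query [X2] means: any atom with exactly two total connections (bonds + H).
Check the 21 heavy atoms by environment: 6× c (aromatic, X3) → no; 3× C (X3) → no; 3× O (X1) → no; 2× Cl (X1) → no; 1× N (X3) → no; 3× C (X4) → no; 1× S (X2) → match; 2× O (X2) → match.
Summing the matching environments: 1 + 2 = 3 matching atoms.

3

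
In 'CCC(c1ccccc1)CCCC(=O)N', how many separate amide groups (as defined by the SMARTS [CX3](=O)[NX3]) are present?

1

[CX3](=O)[NX3] is the SMARTS for an amide: a carbonyl carbon bonded to a trivalent nitrogen.
Exactly one fragment in the molecule meets all constraints, giving 1 match.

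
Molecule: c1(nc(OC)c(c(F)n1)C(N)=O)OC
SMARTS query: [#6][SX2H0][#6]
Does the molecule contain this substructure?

No

The pattern [#6][SX2H0][#6] describes an aliphatic sulfur bridging two carbons with no H on the sulfur — a thioether.
The closest candidate here is a methoxy ether (-OCH3), but the bridging atom is O, not S. No other fragment satisfies the full query, so there is no match.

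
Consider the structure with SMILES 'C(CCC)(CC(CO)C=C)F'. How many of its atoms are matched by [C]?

9

Check the 11 heavy atoms by environment: 9× C → match; 1× F → no; 1× O → no.
That gives 9 matching atoms.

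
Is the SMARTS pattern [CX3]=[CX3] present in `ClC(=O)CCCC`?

The pattern [CX3]=[CX3] describes a non-aromatic C=C double bond between two sp2 carbons — an alkene.
The closest candidate here is an ethyl group (-CH2CH3), but its C-C bond is a single bond between CX4 carbons, not CX3=CX3. No other fragment satisfies the full query, so there is no match.

No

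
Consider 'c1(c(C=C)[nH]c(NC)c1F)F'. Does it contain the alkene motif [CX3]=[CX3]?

Yes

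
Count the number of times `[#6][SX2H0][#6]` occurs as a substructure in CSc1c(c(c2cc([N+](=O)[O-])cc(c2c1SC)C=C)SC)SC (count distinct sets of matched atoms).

4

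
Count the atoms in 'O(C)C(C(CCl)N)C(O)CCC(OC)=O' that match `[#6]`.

The query [#6] means: #6 matches any atom with atomic number 6 (carbon, aromatic or aliphatic).
Check the 15 heavy atoms by environment: 9× C → match; 4× O → no; 1× Cl → no; 1× N → no.
That gives 9 matching atoms.

9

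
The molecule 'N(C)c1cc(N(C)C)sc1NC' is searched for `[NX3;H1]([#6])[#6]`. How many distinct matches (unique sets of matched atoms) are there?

[NX3;H1]([#6])[#6] is the SMARTS for a secondary amine: a trivalent nitrogen with one H, bonded to two carbons.
The molecule carries 2 separate instances of an N-methylamino group (-NHCH3) meeting every constraint; each maps to a distinct set of atoms, giving 2 matches.

2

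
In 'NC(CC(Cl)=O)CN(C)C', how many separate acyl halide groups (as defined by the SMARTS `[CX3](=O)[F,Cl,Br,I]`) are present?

1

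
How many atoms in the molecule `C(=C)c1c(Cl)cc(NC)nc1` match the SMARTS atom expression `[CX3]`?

2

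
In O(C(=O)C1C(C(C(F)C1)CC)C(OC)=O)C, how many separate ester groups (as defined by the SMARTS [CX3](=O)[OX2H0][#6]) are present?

2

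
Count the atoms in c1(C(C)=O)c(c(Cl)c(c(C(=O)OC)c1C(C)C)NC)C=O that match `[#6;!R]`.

The query [#6;!R] means: carbon not in any ring.
Check the 21 heavy atoms by environment: 6× c (aromatic, in 6-ring) → no; 9× C (acyclic) → match; 4× O (acyclic) → no; 1× N (acyclic) → no; 1× Cl (acyclic) → no.
That gives 9 matching atoms.

9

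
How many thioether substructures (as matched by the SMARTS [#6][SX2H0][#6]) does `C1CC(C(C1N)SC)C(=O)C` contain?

1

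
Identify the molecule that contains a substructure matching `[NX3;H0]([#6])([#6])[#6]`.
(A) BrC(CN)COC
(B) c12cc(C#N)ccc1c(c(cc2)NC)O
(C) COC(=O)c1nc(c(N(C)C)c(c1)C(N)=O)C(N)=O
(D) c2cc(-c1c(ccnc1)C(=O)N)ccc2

C

[NX3;H0]([#6])([#6])[#6] describes a trivalent nitrogen with no H, bonded to three carbons (a tertiary amine).
(A) has a primary amino group (-NH2) but the nitrogen has H2, not H0 with three carbons.
(B) has an N-methylamino group (-NHCH3) but the nitrogen still has one H (H1), not H0.
(C) contains a dimethylamino group (-N(CH3)2), which satisfies every atom and bond constraint.
(D) has a primary amide (-C(=O)NH2) but the amide nitrogen has H2 and only one carbon neighbour.
So the answer is (C).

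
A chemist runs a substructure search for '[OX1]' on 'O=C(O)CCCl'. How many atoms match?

1

Check the 6 heavy atoms by environment: 2× C (X4) → no; 1× C (X3) → no; 1× O (X1) → match; 1× O (X2) → no; 1× Cl (X1) → no.
That gives 1 matching atom.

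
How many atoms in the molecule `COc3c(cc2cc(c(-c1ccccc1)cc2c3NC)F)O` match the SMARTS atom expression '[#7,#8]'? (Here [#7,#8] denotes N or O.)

The query [#7,#8] means: nitrogen or oxygen (comma = OR).
Check the 22 heavy atoms by environment: 16× c (aromatic) → no; 1× F → no; 2× O → match; 1× N → match; 2× C → no.
Summing the matching environments: 2 + 1 = 3 matching atoms.

3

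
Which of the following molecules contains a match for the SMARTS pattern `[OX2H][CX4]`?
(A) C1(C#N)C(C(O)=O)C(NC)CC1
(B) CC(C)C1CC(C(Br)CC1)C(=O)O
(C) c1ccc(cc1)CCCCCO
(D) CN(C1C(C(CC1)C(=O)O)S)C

C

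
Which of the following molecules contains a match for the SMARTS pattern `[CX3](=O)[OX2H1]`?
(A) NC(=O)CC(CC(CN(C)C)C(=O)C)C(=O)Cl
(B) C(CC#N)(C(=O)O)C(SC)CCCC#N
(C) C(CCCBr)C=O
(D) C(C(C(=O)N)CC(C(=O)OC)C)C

B

[CX3](=O)[OX2H1] describes an sp2 carbon double-bonded to O and single-bonded to an -OH oxygen (a carboxylic acid).
(A) has an acyl chloride (-C(=O)Cl) but the carbonyl is bonded to Cl, not to an -OH oxygen.
(B) contains a carboxylic acid group (-C(=O)OH), which satisfies every atom and bond constraint.
(C) has an aldehyde (-CHO) but there is no singly-bonded oxygen on the carbonyl carbon.
(D) has a primary amide (-C(=O)NH2) but the carbonyl is bonded to N, not to an -OH oxygen.
So the answer is (B).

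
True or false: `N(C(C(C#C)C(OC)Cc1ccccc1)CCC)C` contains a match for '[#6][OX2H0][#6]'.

The pattern [#6][OX2H0][#6] describes an aliphatic oxygen bridging two carbons with no H on the oxygen — an ether.
The molecule carries a methoxy ether (-OCH3), whose atoms satisfy every constraint of the query, so the pattern matches.

True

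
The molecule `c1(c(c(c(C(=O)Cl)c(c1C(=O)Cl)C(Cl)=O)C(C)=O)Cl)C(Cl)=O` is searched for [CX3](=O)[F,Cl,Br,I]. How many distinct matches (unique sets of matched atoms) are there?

4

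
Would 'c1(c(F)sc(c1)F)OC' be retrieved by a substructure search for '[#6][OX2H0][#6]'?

Yes

The pattern [#6][OX2H0][#6] describes an aliphatic oxygen bridging two carbons with no H on the oxygen — an ether.
The molecule carries a methoxy ether (-OCH3), whose atoms satisfy every constraint of the query, so the pattern matches.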